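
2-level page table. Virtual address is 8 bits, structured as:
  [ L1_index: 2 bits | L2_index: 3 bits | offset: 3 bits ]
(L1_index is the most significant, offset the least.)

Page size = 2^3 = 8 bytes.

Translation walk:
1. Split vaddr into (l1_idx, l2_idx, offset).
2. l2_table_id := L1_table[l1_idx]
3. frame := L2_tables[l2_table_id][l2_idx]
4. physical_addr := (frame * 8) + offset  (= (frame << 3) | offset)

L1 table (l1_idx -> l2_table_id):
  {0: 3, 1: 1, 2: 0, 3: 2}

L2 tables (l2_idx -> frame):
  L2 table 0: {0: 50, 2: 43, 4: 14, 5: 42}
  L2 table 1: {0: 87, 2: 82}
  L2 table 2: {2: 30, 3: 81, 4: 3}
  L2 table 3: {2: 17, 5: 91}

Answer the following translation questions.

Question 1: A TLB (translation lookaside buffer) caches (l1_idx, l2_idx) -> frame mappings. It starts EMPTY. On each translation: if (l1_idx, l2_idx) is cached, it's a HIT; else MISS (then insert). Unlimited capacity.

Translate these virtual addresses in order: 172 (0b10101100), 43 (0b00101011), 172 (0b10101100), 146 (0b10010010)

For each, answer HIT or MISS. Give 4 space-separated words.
vaddr=172: (2,5) not in TLB -> MISS, insert
vaddr=43: (0,5) not in TLB -> MISS, insert
vaddr=172: (2,5) in TLB -> HIT
vaddr=146: (2,2) not in TLB -> MISS, insert

Answer: MISS MISS HIT MISS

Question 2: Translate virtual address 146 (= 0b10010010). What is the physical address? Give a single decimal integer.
vaddr = 146 = 0b10010010
Split: l1_idx=2, l2_idx=2, offset=2
L1[2] = 0
L2[0][2] = 43
paddr = 43 * 8 + 2 = 346

Answer: 346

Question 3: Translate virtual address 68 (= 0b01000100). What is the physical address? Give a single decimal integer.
Answer: 700

Derivation:
vaddr = 68 = 0b01000100
Split: l1_idx=1, l2_idx=0, offset=4
L1[1] = 1
L2[1][0] = 87
paddr = 87 * 8 + 4 = 700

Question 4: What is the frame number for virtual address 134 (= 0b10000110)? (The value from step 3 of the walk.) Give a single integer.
Answer: 50

Derivation:
vaddr = 134: l1_idx=2, l2_idx=0
L1[2] = 0; L2[0][0] = 50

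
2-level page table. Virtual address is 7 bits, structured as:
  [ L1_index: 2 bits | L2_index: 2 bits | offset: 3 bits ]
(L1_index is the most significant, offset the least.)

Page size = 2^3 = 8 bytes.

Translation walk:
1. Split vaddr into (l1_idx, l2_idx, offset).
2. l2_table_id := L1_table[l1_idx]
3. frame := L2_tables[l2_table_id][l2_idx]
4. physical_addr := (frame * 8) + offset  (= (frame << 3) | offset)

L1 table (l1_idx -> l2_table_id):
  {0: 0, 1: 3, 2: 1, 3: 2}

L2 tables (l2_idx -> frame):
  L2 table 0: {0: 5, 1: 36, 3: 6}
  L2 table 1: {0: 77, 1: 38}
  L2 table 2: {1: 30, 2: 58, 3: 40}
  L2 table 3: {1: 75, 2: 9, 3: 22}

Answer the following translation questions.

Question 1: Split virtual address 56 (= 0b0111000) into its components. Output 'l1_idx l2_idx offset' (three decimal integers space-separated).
Answer: 1 3 0

Derivation:
vaddr = 56 = 0b0111000
  top 2 bits -> l1_idx = 1
  next 2 bits -> l2_idx = 3
  bottom 3 bits -> offset = 0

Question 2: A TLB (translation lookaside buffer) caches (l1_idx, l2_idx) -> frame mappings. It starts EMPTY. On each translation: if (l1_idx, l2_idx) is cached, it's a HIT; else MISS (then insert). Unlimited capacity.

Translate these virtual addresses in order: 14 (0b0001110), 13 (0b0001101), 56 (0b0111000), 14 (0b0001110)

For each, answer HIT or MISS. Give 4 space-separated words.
Answer: MISS HIT MISS HIT

Derivation:
vaddr=14: (0,1) not in TLB -> MISS, insert
vaddr=13: (0,1) in TLB -> HIT
vaddr=56: (1,3) not in TLB -> MISS, insert
vaddr=14: (0,1) in TLB -> HIT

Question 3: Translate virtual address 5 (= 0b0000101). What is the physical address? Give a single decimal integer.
Answer: 45

Derivation:
vaddr = 5 = 0b0000101
Split: l1_idx=0, l2_idx=0, offset=5
L1[0] = 0
L2[0][0] = 5
paddr = 5 * 8 + 5 = 45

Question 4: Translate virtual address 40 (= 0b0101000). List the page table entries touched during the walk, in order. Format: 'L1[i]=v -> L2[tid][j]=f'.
vaddr = 40 = 0b0101000
Split: l1_idx=1, l2_idx=1, offset=0

Answer: L1[1]=3 -> L2[3][1]=75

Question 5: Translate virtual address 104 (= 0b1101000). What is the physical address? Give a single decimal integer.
Answer: 240

Derivation:
vaddr = 104 = 0b1101000
Split: l1_idx=3, l2_idx=1, offset=0
L1[3] = 2
L2[2][1] = 30
paddr = 30 * 8 + 0 = 240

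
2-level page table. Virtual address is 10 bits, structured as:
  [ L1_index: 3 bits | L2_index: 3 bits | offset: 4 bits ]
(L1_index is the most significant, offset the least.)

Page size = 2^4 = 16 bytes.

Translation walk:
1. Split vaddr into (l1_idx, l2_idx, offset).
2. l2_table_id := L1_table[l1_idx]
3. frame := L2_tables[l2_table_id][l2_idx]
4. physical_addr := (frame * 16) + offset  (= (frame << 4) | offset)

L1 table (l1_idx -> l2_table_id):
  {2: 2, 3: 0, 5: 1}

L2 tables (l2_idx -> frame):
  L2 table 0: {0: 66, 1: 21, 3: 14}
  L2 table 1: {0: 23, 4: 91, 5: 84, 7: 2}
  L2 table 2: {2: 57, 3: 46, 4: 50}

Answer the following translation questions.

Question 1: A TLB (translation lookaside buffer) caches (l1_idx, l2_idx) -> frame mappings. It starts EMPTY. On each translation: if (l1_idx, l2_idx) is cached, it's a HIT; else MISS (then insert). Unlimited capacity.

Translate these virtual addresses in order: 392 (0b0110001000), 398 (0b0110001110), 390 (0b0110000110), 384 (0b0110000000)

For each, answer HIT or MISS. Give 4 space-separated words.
vaddr=392: (3,0) not in TLB -> MISS, insert
vaddr=398: (3,0) in TLB -> HIT
vaddr=390: (3,0) in TLB -> HIT
vaddr=384: (3,0) in TLB -> HIT

Answer: MISS HIT HIT HIT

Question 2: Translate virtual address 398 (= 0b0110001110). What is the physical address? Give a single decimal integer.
Answer: 1070

Derivation:
vaddr = 398 = 0b0110001110
Split: l1_idx=3, l2_idx=0, offset=14
L1[3] = 0
L2[0][0] = 66
paddr = 66 * 16 + 14 = 1070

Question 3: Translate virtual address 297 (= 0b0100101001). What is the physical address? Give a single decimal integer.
vaddr = 297 = 0b0100101001
Split: l1_idx=2, l2_idx=2, offset=9
L1[2] = 2
L2[2][2] = 57
paddr = 57 * 16 + 9 = 921

Answer: 921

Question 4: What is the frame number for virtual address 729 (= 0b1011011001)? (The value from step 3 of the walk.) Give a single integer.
Answer: 84

Derivation:
vaddr = 729: l1_idx=5, l2_idx=5
L1[5] = 1; L2[1][5] = 84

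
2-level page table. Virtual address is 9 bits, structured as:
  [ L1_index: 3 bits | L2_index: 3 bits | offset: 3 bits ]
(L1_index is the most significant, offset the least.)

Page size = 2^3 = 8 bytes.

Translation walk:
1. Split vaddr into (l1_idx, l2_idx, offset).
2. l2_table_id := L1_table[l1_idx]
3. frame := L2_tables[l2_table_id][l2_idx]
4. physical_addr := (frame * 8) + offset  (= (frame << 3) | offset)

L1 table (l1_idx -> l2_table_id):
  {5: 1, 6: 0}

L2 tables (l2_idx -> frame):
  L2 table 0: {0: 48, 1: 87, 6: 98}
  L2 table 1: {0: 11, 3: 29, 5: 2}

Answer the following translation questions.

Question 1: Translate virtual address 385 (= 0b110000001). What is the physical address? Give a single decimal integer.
Answer: 385

Derivation:
vaddr = 385 = 0b110000001
Split: l1_idx=6, l2_idx=0, offset=1
L1[6] = 0
L2[0][0] = 48
paddr = 48 * 8 + 1 = 385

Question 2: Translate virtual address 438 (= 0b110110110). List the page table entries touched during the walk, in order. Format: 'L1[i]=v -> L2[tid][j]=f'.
Answer: L1[6]=0 -> L2[0][6]=98

Derivation:
vaddr = 438 = 0b110110110
Split: l1_idx=6, l2_idx=6, offset=6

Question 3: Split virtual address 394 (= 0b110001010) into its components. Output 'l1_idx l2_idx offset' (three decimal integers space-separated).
Answer: 6 1 2

Derivation:
vaddr = 394 = 0b110001010
  top 3 bits -> l1_idx = 6
  next 3 bits -> l2_idx = 1
  bottom 3 bits -> offset = 2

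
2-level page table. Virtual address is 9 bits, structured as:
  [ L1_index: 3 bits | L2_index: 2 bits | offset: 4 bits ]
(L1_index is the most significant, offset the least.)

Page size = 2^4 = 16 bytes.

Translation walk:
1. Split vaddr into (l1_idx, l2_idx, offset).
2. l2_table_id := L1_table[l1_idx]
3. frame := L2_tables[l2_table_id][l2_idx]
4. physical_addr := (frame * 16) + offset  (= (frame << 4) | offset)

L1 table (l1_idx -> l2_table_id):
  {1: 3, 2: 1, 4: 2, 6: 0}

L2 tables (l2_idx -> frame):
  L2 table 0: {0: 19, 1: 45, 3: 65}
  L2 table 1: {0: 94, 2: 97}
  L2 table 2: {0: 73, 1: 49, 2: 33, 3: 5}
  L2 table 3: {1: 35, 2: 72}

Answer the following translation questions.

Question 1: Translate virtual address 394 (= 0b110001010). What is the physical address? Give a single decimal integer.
Answer: 314

Derivation:
vaddr = 394 = 0b110001010
Split: l1_idx=6, l2_idx=0, offset=10
L1[6] = 0
L2[0][0] = 19
paddr = 19 * 16 + 10 = 314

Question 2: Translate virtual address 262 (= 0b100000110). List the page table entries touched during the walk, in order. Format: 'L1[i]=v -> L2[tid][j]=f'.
Answer: L1[4]=2 -> L2[2][0]=73

Derivation:
vaddr = 262 = 0b100000110
Split: l1_idx=4, l2_idx=0, offset=6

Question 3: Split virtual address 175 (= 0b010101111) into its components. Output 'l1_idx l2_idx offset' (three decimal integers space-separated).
Answer: 2 2 15

Derivation:
vaddr = 175 = 0b010101111
  top 3 bits -> l1_idx = 2
  next 2 bits -> l2_idx = 2
  bottom 4 bits -> offset = 15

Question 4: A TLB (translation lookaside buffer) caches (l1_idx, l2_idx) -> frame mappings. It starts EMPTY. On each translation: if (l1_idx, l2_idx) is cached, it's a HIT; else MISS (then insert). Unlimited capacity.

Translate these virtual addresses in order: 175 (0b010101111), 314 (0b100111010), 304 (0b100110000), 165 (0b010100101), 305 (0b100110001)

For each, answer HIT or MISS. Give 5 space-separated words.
vaddr=175: (2,2) not in TLB -> MISS, insert
vaddr=314: (4,3) not in TLB -> MISS, insert
vaddr=304: (4,3) in TLB -> HIT
vaddr=165: (2,2) in TLB -> HIT
vaddr=305: (4,3) in TLB -> HIT

Answer: MISS MISS HIT HIT HIT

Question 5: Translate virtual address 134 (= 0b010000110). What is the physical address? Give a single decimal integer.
vaddr = 134 = 0b010000110
Split: l1_idx=2, l2_idx=0, offset=6
L1[2] = 1
L2[1][0] = 94
paddr = 94 * 16 + 6 = 1510

Answer: 1510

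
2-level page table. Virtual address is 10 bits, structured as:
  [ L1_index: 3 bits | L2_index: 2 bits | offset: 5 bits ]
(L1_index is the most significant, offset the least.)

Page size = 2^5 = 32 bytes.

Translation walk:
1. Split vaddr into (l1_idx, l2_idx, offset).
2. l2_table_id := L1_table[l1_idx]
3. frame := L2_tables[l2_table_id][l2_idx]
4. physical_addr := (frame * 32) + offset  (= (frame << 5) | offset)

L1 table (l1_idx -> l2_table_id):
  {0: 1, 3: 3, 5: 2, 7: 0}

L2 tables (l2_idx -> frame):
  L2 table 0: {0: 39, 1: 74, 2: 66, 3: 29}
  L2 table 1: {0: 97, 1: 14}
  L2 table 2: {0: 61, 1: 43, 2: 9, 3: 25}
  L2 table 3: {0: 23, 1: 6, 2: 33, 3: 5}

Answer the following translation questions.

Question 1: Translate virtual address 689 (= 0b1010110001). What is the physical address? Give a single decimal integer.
vaddr = 689 = 0b1010110001
Split: l1_idx=5, l2_idx=1, offset=17
L1[5] = 2
L2[2][1] = 43
paddr = 43 * 32 + 17 = 1393

Answer: 1393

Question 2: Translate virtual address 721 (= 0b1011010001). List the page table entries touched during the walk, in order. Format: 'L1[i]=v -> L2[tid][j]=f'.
vaddr = 721 = 0b1011010001
Split: l1_idx=5, l2_idx=2, offset=17

Answer: L1[5]=2 -> L2[2][2]=9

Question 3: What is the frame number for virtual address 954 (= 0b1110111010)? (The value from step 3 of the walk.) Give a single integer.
vaddr = 954: l1_idx=7, l2_idx=1
L1[7] = 0; L2[0][1] = 74

Answer: 74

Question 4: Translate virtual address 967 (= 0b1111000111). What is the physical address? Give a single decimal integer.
Answer: 2119

Derivation:
vaddr = 967 = 0b1111000111
Split: l1_idx=7, l2_idx=2, offset=7
L1[7] = 0
L2[0][2] = 66
paddr = 66 * 32 + 7 = 2119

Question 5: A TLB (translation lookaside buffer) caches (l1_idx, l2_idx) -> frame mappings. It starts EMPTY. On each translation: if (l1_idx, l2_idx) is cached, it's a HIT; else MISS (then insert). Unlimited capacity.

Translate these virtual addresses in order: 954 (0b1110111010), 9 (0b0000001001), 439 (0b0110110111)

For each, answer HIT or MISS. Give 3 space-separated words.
vaddr=954: (7,1) not in TLB -> MISS, insert
vaddr=9: (0,0) not in TLB -> MISS, insert
vaddr=439: (3,1) not in TLB -> MISS, insert

Answer: MISS MISS MISS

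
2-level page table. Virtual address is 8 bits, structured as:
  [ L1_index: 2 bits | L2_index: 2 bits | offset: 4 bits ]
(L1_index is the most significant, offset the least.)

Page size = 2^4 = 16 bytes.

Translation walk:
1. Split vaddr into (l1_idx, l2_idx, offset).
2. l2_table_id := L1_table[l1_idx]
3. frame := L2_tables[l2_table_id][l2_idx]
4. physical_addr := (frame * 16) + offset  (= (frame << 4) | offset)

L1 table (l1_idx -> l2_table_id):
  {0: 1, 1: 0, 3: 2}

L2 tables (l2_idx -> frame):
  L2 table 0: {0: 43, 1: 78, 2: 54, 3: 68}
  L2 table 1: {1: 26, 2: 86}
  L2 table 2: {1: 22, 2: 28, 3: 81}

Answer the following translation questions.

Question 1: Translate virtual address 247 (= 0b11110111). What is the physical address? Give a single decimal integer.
vaddr = 247 = 0b11110111
Split: l1_idx=3, l2_idx=3, offset=7
L1[3] = 2
L2[2][3] = 81
paddr = 81 * 16 + 7 = 1303

Answer: 1303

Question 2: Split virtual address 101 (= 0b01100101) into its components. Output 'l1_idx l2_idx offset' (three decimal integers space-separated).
vaddr = 101 = 0b01100101
  top 2 bits -> l1_idx = 1
  next 2 bits -> l2_idx = 2
  bottom 4 bits -> offset = 5

Answer: 1 2 5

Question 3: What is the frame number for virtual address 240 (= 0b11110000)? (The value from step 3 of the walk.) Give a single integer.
vaddr = 240: l1_idx=3, l2_idx=3
L1[3] = 2; L2[2][3] = 81

Answer: 81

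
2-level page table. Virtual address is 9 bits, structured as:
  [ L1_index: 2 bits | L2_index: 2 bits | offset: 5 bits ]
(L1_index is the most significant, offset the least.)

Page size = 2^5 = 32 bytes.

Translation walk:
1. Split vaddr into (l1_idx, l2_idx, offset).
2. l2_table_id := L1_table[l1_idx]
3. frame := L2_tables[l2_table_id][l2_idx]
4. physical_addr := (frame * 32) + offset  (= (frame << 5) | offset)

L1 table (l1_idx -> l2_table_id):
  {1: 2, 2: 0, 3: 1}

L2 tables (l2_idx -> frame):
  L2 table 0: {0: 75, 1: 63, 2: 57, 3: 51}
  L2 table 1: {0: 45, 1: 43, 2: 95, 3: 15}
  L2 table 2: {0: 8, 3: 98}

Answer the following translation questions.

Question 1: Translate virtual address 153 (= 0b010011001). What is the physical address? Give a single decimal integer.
Answer: 281

Derivation:
vaddr = 153 = 0b010011001
Split: l1_idx=1, l2_idx=0, offset=25
L1[1] = 2
L2[2][0] = 8
paddr = 8 * 32 + 25 = 281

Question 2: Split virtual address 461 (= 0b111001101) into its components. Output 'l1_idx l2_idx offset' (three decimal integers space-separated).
Answer: 3 2 13

Derivation:
vaddr = 461 = 0b111001101
  top 2 bits -> l1_idx = 3
  next 2 bits -> l2_idx = 2
  bottom 5 bits -> offset = 13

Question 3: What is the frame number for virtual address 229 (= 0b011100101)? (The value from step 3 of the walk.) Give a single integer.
vaddr = 229: l1_idx=1, l2_idx=3
L1[1] = 2; L2[2][3] = 98

Answer: 98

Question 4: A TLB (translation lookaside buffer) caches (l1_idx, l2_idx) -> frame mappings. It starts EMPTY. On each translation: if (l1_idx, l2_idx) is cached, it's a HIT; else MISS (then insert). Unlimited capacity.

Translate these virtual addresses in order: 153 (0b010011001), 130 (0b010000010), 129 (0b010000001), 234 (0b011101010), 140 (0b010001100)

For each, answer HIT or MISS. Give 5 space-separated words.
vaddr=153: (1,0) not in TLB -> MISS, insert
vaddr=130: (1,0) in TLB -> HIT
vaddr=129: (1,0) in TLB -> HIT
vaddr=234: (1,3) not in TLB -> MISS, insert
vaddr=140: (1,0) in TLB -> HIT

Answer: MISS HIT HIT MISS HIT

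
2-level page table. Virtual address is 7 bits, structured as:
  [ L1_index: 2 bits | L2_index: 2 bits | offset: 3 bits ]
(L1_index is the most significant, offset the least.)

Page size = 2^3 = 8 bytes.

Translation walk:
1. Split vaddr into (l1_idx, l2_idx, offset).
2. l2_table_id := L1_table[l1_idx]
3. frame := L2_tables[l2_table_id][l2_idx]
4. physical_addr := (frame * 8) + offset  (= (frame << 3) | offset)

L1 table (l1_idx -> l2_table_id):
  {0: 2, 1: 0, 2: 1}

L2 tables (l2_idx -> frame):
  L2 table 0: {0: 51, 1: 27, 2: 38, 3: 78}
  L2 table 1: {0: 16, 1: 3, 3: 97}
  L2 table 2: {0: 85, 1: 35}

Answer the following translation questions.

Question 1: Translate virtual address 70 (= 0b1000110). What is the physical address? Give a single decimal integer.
Answer: 134

Derivation:
vaddr = 70 = 0b1000110
Split: l1_idx=2, l2_idx=0, offset=6
L1[2] = 1
L2[1][0] = 16
paddr = 16 * 8 + 6 = 134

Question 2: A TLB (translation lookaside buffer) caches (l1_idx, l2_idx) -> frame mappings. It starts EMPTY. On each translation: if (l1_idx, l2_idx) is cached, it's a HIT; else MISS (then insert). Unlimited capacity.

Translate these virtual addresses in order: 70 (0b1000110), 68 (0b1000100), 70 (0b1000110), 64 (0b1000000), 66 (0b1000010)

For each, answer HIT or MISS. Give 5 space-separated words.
Answer: MISS HIT HIT HIT HIT

Derivation:
vaddr=70: (2,0) not in TLB -> MISS, insert
vaddr=68: (2,0) in TLB -> HIT
vaddr=70: (2,0) in TLB -> HIT
vaddr=64: (2,0) in TLB -> HIT
vaddr=66: (2,0) in TLB -> HIT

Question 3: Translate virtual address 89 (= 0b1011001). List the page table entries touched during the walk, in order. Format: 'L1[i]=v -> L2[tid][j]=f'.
Answer: L1[2]=1 -> L2[1][3]=97

Derivation:
vaddr = 89 = 0b1011001
Split: l1_idx=2, l2_idx=3, offset=1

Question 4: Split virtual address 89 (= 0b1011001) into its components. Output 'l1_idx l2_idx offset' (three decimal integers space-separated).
vaddr = 89 = 0b1011001
  top 2 bits -> l1_idx = 2
  next 2 bits -> l2_idx = 3
  bottom 3 bits -> offset = 1

Answer: 2 3 1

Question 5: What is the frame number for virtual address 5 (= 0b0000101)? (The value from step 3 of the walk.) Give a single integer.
vaddr = 5: l1_idx=0, l2_idx=0
L1[0] = 2; L2[2][0] = 85

Answer: 85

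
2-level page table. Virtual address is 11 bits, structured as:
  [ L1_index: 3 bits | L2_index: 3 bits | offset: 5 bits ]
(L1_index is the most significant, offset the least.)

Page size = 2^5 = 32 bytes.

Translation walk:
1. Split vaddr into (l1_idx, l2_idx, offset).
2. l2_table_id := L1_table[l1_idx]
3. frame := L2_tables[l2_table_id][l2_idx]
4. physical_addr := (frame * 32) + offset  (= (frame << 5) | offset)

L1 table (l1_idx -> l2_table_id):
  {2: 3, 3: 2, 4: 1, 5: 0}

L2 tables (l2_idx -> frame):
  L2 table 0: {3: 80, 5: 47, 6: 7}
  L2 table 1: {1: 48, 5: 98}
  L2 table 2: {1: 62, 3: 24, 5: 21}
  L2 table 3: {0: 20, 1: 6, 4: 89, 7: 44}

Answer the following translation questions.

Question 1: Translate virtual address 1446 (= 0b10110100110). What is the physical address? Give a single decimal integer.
vaddr = 1446 = 0b10110100110
Split: l1_idx=5, l2_idx=5, offset=6
L1[5] = 0
L2[0][5] = 47
paddr = 47 * 32 + 6 = 1510

Answer: 1510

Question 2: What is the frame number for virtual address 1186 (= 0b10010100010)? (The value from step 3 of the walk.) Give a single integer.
Answer: 98

Derivation:
vaddr = 1186: l1_idx=4, l2_idx=5
L1[4] = 1; L2[1][5] = 98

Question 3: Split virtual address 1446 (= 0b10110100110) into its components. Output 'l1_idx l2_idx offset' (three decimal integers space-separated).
Answer: 5 5 6

Derivation:
vaddr = 1446 = 0b10110100110
  top 3 bits -> l1_idx = 5
  next 3 bits -> l2_idx = 5
  bottom 5 bits -> offset = 6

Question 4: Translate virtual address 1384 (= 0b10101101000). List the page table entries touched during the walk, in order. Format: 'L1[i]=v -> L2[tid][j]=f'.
Answer: L1[5]=0 -> L2[0][3]=80

Derivation:
vaddr = 1384 = 0b10101101000
Split: l1_idx=5, l2_idx=3, offset=8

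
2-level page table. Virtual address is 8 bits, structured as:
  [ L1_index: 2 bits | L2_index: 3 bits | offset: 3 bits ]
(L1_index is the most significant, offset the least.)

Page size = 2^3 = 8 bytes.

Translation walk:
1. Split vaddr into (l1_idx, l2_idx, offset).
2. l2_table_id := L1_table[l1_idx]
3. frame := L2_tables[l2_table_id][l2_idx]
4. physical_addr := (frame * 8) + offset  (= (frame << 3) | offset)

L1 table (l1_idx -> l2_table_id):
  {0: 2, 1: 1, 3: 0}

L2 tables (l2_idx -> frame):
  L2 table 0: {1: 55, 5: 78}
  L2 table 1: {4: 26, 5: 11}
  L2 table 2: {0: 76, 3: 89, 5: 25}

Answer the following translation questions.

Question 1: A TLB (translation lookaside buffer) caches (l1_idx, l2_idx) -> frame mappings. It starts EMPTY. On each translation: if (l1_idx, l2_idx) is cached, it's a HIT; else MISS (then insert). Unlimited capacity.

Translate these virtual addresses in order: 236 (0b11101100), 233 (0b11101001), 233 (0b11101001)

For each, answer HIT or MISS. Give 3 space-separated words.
Answer: MISS HIT HIT

Derivation:
vaddr=236: (3,5) not in TLB -> MISS, insert
vaddr=233: (3,5) in TLB -> HIT
vaddr=233: (3,5) in TLB -> HIT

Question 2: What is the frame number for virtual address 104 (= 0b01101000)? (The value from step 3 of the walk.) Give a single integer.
vaddr = 104: l1_idx=1, l2_idx=5
L1[1] = 1; L2[1][5] = 11

Answer: 11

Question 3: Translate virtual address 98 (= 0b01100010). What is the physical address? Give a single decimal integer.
vaddr = 98 = 0b01100010
Split: l1_idx=1, l2_idx=4, offset=2
L1[1] = 1
L2[1][4] = 26
paddr = 26 * 8 + 2 = 210

Answer: 210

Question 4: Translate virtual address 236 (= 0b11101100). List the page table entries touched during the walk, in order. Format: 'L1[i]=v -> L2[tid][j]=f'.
vaddr = 236 = 0b11101100
Split: l1_idx=3, l2_idx=5, offset=4

Answer: L1[3]=0 -> L2[0][5]=78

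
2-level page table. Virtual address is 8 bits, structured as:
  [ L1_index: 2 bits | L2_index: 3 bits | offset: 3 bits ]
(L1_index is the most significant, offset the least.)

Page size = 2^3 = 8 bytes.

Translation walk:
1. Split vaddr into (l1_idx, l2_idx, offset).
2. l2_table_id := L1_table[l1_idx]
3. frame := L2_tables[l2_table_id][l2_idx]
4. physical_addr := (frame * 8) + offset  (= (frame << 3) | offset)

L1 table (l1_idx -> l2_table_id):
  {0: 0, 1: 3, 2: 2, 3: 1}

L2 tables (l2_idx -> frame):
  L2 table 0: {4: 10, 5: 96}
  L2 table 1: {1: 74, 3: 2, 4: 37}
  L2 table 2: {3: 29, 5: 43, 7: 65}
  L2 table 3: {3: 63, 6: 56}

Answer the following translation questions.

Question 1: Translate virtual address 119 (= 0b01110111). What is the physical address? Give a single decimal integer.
vaddr = 119 = 0b01110111
Split: l1_idx=1, l2_idx=6, offset=7
L1[1] = 3
L2[3][6] = 56
paddr = 56 * 8 + 7 = 455

Answer: 455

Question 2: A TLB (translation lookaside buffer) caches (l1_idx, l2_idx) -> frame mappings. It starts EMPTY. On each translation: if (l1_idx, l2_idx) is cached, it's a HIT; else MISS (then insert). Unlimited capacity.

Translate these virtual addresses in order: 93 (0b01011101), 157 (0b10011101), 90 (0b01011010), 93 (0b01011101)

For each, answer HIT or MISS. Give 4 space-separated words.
Answer: MISS MISS HIT HIT

Derivation:
vaddr=93: (1,3) not in TLB -> MISS, insert
vaddr=157: (2,3) not in TLB -> MISS, insert
vaddr=90: (1,3) in TLB -> HIT
vaddr=93: (1,3) in TLB -> HIT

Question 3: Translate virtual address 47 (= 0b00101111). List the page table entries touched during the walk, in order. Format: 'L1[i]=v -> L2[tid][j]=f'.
Answer: L1[0]=0 -> L2[0][5]=96

Derivation:
vaddr = 47 = 0b00101111
Split: l1_idx=0, l2_idx=5, offset=7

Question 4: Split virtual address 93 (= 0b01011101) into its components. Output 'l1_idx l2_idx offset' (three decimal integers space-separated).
vaddr = 93 = 0b01011101
  top 2 bits -> l1_idx = 1
  next 3 bits -> l2_idx = 3
  bottom 3 bits -> offset = 5

Answer: 1 3 5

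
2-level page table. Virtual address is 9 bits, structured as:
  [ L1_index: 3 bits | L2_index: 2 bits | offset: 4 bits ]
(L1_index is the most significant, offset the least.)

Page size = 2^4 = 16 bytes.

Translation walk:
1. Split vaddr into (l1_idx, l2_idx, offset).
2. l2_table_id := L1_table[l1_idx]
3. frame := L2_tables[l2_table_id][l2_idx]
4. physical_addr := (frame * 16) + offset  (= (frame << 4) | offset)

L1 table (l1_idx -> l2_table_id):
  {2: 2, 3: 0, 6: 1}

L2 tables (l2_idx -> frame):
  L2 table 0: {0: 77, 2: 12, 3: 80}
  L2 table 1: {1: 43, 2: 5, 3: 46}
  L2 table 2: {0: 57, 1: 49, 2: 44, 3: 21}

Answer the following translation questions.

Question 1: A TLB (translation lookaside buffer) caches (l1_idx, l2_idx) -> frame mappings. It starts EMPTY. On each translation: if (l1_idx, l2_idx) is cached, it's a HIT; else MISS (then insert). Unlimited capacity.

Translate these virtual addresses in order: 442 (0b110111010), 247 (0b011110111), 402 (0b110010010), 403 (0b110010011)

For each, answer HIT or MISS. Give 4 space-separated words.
vaddr=442: (6,3) not in TLB -> MISS, insert
vaddr=247: (3,3) not in TLB -> MISS, insert
vaddr=402: (6,1) not in TLB -> MISS, insert
vaddr=403: (6,1) in TLB -> HIT

Answer: MISS MISS MISS HIT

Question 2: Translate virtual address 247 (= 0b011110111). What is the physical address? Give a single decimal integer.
vaddr = 247 = 0b011110111
Split: l1_idx=3, l2_idx=3, offset=7
L1[3] = 0
L2[0][3] = 80
paddr = 80 * 16 + 7 = 1287

Answer: 1287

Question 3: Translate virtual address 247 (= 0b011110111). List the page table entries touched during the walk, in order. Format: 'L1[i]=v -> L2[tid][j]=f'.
vaddr = 247 = 0b011110111
Split: l1_idx=3, l2_idx=3, offset=7

Answer: L1[3]=0 -> L2[0][3]=80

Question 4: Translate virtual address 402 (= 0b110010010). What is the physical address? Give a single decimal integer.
Answer: 690

Derivation:
vaddr = 402 = 0b110010010
Split: l1_idx=6, l2_idx=1, offset=2
L1[6] = 1
L2[1][1] = 43
paddr = 43 * 16 + 2 = 690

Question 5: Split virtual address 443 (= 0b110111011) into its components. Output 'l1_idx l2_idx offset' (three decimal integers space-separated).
vaddr = 443 = 0b110111011
  top 3 bits -> l1_idx = 6
  next 2 bits -> l2_idx = 3
  bottom 4 bits -> offset = 11

Answer: 6 3 11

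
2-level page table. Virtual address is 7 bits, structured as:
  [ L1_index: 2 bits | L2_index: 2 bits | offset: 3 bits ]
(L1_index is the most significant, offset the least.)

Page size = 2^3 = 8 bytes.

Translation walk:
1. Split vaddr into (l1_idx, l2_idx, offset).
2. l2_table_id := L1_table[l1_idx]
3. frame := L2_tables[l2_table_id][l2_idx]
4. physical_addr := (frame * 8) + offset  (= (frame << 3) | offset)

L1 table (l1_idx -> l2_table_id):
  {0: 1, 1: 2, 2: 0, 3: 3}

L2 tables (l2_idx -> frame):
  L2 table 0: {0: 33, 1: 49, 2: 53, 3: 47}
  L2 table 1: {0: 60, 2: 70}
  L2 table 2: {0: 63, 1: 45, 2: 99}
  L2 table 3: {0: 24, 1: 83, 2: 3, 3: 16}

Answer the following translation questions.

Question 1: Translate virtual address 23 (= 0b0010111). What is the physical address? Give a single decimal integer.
Answer: 567

Derivation:
vaddr = 23 = 0b0010111
Split: l1_idx=0, l2_idx=2, offset=7
L1[0] = 1
L2[1][2] = 70
paddr = 70 * 8 + 7 = 567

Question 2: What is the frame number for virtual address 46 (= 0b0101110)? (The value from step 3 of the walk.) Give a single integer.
vaddr = 46: l1_idx=1, l2_idx=1
L1[1] = 2; L2[2][1] = 45

Answer: 45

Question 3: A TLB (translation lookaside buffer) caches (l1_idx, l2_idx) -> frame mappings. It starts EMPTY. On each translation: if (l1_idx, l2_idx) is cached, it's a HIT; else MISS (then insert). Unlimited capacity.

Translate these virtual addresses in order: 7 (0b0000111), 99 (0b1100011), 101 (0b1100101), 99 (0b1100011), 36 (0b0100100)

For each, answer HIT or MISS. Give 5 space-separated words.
Answer: MISS MISS HIT HIT MISS

Derivation:
vaddr=7: (0,0) not in TLB -> MISS, insert
vaddr=99: (3,0) not in TLB -> MISS, insert
vaddr=101: (3,0) in TLB -> HIT
vaddr=99: (3,0) in TLB -> HIT
vaddr=36: (1,0) not in TLB -> MISS, insert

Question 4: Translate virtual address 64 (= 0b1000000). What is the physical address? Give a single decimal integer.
Answer: 264

Derivation:
vaddr = 64 = 0b1000000
Split: l1_idx=2, l2_idx=0, offset=0
L1[2] = 0
L2[0][0] = 33
paddr = 33 * 8 + 0 = 264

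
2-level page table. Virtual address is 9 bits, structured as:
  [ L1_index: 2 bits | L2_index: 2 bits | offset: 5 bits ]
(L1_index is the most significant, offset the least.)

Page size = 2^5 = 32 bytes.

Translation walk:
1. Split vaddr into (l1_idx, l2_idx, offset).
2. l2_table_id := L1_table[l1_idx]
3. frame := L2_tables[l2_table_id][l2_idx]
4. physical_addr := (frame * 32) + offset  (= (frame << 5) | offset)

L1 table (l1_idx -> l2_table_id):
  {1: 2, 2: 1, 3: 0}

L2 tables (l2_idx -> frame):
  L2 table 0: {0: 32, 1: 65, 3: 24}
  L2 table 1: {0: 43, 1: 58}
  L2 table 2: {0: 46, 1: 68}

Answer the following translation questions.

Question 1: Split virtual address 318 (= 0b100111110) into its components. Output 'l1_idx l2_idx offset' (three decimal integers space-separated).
vaddr = 318 = 0b100111110
  top 2 bits -> l1_idx = 2
  next 2 bits -> l2_idx = 1
  bottom 5 bits -> offset = 30

Answer: 2 1 30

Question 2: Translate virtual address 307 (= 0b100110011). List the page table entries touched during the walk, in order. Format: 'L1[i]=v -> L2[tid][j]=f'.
Answer: L1[2]=1 -> L2[1][1]=58

Derivation:
vaddr = 307 = 0b100110011
Split: l1_idx=2, l2_idx=1, offset=19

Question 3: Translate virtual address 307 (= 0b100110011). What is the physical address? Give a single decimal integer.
Answer: 1875

Derivation:
vaddr = 307 = 0b100110011
Split: l1_idx=2, l2_idx=1, offset=19
L1[2] = 1
L2[1][1] = 58
paddr = 58 * 32 + 19 = 1875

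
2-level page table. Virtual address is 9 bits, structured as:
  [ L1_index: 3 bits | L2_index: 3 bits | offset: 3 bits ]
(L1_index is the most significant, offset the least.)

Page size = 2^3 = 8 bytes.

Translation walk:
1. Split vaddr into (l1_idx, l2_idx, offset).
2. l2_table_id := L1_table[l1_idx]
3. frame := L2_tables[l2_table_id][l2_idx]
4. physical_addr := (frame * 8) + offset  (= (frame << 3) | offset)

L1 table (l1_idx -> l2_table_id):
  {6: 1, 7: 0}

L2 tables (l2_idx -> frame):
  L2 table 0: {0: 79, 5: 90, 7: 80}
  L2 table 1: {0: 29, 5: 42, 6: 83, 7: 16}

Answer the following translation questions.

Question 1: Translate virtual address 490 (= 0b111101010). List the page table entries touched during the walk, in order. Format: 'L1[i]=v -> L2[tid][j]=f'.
Answer: L1[7]=0 -> L2[0][5]=90

Derivation:
vaddr = 490 = 0b111101010
Split: l1_idx=7, l2_idx=5, offset=2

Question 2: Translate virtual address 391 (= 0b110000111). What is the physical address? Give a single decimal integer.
Answer: 239

Derivation:
vaddr = 391 = 0b110000111
Split: l1_idx=6, l2_idx=0, offset=7
L1[6] = 1
L2[1][0] = 29
paddr = 29 * 8 + 7 = 239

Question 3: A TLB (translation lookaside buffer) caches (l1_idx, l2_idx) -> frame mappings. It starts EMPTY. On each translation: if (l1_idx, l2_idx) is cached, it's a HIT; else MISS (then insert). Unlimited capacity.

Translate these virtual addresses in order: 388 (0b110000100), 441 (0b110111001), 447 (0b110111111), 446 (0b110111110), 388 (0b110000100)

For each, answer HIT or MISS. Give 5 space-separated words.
vaddr=388: (6,0) not in TLB -> MISS, insert
vaddr=441: (6,7) not in TLB -> MISS, insert
vaddr=447: (6,7) in TLB -> HIT
vaddr=446: (6,7) in TLB -> HIT
vaddr=388: (6,0) in TLB -> HIT

Answer: MISS MISS HIT HIT HIT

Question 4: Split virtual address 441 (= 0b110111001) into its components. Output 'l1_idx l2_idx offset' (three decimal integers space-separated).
Answer: 6 7 1

Derivation:
vaddr = 441 = 0b110111001
  top 3 bits -> l1_idx = 6
  next 3 bits -> l2_idx = 7
  bottom 3 bits -> offset = 1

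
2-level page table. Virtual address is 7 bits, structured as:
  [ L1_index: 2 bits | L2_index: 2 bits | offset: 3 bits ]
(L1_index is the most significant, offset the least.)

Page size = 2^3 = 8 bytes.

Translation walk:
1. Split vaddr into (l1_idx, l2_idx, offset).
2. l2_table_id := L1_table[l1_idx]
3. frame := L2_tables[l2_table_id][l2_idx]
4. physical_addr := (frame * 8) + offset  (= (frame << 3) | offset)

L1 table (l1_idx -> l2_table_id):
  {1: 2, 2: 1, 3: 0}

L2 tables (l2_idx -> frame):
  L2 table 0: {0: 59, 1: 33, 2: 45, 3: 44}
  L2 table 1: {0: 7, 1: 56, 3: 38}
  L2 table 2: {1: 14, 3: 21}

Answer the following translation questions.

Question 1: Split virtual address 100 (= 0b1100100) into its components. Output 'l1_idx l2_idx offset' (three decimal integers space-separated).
Answer: 3 0 4

Derivation:
vaddr = 100 = 0b1100100
  top 2 bits -> l1_idx = 3
  next 2 bits -> l2_idx = 0
  bottom 3 bits -> offset = 4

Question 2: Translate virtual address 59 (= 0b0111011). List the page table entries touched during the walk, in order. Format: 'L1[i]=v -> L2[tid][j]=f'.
vaddr = 59 = 0b0111011
Split: l1_idx=1, l2_idx=3, offset=3

Answer: L1[1]=2 -> L2[2][3]=21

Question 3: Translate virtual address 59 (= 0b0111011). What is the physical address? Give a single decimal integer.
Answer: 171

Derivation:
vaddr = 59 = 0b0111011
Split: l1_idx=1, l2_idx=3, offset=3
L1[1] = 2
L2[2][3] = 21
paddr = 21 * 8 + 3 = 171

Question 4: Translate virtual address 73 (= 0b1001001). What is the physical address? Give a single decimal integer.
vaddr = 73 = 0b1001001
Split: l1_idx=2, l2_idx=1, offset=1
L1[2] = 1
L2[1][1] = 56
paddr = 56 * 8 + 1 = 449

Answer: 449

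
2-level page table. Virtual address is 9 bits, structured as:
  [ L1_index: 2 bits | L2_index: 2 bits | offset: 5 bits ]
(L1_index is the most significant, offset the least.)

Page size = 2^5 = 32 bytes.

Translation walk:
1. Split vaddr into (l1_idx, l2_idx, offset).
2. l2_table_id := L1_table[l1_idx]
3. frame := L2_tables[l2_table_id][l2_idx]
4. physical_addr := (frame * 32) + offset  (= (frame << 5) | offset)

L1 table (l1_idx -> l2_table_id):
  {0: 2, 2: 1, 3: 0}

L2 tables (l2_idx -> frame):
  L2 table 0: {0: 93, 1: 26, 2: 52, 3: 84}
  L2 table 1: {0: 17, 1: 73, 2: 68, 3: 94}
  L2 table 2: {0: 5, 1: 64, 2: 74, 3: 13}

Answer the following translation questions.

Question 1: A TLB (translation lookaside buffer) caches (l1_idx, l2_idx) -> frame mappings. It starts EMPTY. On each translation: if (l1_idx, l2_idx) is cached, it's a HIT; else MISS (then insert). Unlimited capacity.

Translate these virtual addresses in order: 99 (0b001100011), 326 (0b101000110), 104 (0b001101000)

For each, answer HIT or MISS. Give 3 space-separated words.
Answer: MISS MISS HIT

Derivation:
vaddr=99: (0,3) not in TLB -> MISS, insert
vaddr=326: (2,2) not in TLB -> MISS, insert
vaddr=104: (0,3) in TLB -> HIT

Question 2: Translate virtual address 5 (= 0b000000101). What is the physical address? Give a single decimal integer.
vaddr = 5 = 0b000000101
Split: l1_idx=0, l2_idx=0, offset=5
L1[0] = 2
L2[2][0] = 5
paddr = 5 * 32 + 5 = 165

Answer: 165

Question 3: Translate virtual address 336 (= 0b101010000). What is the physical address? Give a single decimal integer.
Answer: 2192

Derivation:
vaddr = 336 = 0b101010000
Split: l1_idx=2, l2_idx=2, offset=16
L1[2] = 1
L2[1][2] = 68
paddr = 68 * 32 + 16 = 2192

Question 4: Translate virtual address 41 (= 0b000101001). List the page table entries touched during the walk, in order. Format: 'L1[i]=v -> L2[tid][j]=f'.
vaddr = 41 = 0b000101001
Split: l1_idx=0, l2_idx=1, offset=9

Answer: L1[0]=2 -> L2[2][1]=64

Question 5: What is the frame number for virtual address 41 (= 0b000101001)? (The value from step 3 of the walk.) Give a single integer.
Answer: 64

Derivation:
vaddr = 41: l1_idx=0, l2_idx=1
L1[0] = 2; L2[2][1] = 64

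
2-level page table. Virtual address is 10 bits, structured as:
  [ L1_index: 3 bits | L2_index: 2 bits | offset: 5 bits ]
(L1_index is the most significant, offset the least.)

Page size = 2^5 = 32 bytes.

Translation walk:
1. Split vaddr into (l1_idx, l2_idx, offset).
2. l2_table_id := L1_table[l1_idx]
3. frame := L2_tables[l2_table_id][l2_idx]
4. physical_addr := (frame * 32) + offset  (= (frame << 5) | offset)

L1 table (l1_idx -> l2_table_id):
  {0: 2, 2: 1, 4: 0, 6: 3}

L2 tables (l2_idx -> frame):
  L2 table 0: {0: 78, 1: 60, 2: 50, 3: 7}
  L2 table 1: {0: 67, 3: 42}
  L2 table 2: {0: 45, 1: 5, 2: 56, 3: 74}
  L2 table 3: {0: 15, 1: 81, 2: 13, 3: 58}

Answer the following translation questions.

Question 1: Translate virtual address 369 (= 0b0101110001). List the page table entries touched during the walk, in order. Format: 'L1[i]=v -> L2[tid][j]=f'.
Answer: L1[2]=1 -> L2[1][3]=42

Derivation:
vaddr = 369 = 0b0101110001
Split: l1_idx=2, l2_idx=3, offset=17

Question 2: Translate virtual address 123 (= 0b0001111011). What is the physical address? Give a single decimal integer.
vaddr = 123 = 0b0001111011
Split: l1_idx=0, l2_idx=3, offset=27
L1[0] = 2
L2[2][3] = 74
paddr = 74 * 32 + 27 = 2395

Answer: 2395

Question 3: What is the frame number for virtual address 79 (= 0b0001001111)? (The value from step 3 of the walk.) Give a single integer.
vaddr = 79: l1_idx=0, l2_idx=2
L1[0] = 2; L2[2][2] = 56

Answer: 56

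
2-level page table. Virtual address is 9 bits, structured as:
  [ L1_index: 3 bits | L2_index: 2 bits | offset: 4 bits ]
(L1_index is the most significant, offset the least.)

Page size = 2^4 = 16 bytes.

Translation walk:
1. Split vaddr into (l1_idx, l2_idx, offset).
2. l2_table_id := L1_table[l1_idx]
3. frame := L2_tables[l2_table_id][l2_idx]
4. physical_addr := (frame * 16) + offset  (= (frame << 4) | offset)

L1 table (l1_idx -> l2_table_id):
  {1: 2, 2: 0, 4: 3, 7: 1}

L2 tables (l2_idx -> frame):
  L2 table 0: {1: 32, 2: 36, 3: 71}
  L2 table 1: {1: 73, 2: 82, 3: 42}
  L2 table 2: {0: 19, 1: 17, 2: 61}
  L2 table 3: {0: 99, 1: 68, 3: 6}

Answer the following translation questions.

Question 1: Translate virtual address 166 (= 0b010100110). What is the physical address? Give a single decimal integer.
Answer: 582

Derivation:
vaddr = 166 = 0b010100110
Split: l1_idx=2, l2_idx=2, offset=6
L1[2] = 0
L2[0][2] = 36
paddr = 36 * 16 + 6 = 582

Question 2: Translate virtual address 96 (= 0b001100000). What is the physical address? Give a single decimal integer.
vaddr = 96 = 0b001100000
Split: l1_idx=1, l2_idx=2, offset=0
L1[1] = 2
L2[2][2] = 61
paddr = 61 * 16 + 0 = 976

Answer: 976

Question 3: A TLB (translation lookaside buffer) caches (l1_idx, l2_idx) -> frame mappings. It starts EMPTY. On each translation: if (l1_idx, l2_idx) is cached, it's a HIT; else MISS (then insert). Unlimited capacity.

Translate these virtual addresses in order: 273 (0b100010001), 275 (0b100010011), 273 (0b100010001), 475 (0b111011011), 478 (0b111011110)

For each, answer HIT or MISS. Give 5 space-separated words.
vaddr=273: (4,1) not in TLB -> MISS, insert
vaddr=275: (4,1) in TLB -> HIT
vaddr=273: (4,1) in TLB -> HIT
vaddr=475: (7,1) not in TLB -> MISS, insert
vaddr=478: (7,1) in TLB -> HIT

Answer: MISS HIT HIT MISS HIT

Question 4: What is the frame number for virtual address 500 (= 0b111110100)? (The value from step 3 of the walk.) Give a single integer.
Answer: 42

Derivation:
vaddr = 500: l1_idx=7, l2_idx=3
L1[7] = 1; L2[1][3] = 42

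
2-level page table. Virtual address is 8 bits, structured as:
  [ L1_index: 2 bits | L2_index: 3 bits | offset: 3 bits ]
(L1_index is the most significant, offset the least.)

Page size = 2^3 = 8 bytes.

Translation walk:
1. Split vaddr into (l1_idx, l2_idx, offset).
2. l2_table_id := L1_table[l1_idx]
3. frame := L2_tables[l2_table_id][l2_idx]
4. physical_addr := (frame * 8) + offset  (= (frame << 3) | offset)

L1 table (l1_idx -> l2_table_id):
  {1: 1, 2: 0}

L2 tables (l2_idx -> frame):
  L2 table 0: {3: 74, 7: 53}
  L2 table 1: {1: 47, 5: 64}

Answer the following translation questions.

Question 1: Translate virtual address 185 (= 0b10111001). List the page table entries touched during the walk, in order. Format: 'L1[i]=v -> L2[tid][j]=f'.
Answer: L1[2]=0 -> L2[0][7]=53

Derivation:
vaddr = 185 = 0b10111001
Split: l1_idx=2, l2_idx=7, offset=1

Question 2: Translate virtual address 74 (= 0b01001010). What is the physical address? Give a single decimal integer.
Answer: 378

Derivation:
vaddr = 74 = 0b01001010
Split: l1_idx=1, l2_idx=1, offset=2
L1[1] = 1
L2[1][1] = 47
paddr = 47 * 8 + 2 = 378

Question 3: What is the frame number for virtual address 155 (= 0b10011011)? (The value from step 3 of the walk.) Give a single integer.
vaddr = 155: l1_idx=2, l2_idx=3
L1[2] = 0; L2[0][3] = 74

Answer: 74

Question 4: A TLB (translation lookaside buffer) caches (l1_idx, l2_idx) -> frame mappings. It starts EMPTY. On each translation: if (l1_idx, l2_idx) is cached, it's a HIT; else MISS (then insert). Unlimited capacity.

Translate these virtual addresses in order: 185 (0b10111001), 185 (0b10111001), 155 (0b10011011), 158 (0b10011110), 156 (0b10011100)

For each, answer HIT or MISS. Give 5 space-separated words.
Answer: MISS HIT MISS HIT HIT

Derivation:
vaddr=185: (2,7) not in TLB -> MISS, insert
vaddr=185: (2,7) in TLB -> HIT
vaddr=155: (2,3) not in TLB -> MISS, insert
vaddr=158: (2,3) in TLB -> HIT
vaddr=156: (2,3) in TLB -> HIT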